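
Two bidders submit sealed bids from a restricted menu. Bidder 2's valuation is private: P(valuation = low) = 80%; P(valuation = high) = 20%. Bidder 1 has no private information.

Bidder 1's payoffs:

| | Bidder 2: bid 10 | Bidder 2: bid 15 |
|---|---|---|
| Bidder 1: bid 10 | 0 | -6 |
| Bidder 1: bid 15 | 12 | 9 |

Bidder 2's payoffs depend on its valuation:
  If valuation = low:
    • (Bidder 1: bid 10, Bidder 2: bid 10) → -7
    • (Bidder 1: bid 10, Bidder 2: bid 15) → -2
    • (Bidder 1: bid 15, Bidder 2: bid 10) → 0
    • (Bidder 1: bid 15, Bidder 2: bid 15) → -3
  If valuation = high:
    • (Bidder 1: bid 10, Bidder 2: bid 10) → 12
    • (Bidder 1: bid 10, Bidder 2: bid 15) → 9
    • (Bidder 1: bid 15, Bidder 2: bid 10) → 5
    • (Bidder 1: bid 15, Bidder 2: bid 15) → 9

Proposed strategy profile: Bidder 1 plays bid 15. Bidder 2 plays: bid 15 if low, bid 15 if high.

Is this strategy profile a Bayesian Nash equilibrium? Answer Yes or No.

No

A profile is a BNE iff every type of every player is best-responding given beliefs about the other side.
Bidder 1 plays bid 15: E[bid 15] = 0.8·(9) + 0.2·(9) = 9; E[bid 10] = -6. Best-responding. ✓
Bidder 2 (valuation low), facing bid 15: bid 10 gives 0, bid 15 gives -3. Proposed bid 15 is not best — profitable deviation exists. ✗
Bidder 2 (valuation high), facing bid 15: bid 10 gives 5, bid 15 gives 9. Proposed bid 15 is best. ✓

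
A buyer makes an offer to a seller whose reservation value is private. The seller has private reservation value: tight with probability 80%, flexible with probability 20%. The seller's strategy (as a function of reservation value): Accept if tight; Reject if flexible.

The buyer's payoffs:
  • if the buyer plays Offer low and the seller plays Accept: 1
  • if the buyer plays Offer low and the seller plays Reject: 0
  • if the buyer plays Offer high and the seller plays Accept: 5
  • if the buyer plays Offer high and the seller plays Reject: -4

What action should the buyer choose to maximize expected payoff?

Offer high

E[Offer low] = 0.8·(1) + 0.2·(0) = 0.8
E[Offer high] = 0.8·(5) + 0.2·(-4) = 3.2
Best response: Offer high (3.2 is the largest).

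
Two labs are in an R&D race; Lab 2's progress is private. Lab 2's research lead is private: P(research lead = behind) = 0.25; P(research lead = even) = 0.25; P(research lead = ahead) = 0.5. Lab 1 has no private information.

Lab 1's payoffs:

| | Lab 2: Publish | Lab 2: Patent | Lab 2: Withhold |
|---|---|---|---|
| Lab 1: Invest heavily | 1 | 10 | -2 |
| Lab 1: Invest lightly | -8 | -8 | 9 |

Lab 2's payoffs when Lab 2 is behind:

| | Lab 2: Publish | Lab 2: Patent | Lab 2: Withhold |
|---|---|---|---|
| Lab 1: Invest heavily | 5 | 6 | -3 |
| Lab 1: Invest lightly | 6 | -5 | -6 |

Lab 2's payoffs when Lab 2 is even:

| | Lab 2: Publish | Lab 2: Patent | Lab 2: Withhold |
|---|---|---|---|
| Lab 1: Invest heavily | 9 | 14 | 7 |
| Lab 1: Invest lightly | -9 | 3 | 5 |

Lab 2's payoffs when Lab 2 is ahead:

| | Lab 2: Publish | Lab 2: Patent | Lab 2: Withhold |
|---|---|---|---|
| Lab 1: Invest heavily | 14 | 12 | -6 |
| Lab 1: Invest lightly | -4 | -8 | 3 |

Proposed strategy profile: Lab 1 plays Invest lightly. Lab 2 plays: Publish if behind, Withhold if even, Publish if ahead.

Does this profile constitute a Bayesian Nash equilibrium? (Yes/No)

A profile is a BNE iff every type of every player is best-responding given beliefs about the other side.
Lab 1 plays Invest lightly: E[Invest lightly] = 0.25·(-8) + 0.25·(9) + 0.5·(-8) = -3.75; E[Invest heavily] = 0.25. Not best-responding. ✗
Lab 2 (research lead behind), facing Invest lightly: Publish gives 6, Patent gives -5, Withhold gives -6. Proposed Publish is best. ✓
Lab 2 (research lead even), facing Invest lightly: Publish gives -9, Patent gives 3, Withhold gives 5. Proposed Withhold is best. ✓
Lab 2 (research lead ahead), facing Invest lightly: Publish gives -4, Patent gives -8, Withhold gives 3. Proposed Publish is not best — profitable deviation exists. ✗

No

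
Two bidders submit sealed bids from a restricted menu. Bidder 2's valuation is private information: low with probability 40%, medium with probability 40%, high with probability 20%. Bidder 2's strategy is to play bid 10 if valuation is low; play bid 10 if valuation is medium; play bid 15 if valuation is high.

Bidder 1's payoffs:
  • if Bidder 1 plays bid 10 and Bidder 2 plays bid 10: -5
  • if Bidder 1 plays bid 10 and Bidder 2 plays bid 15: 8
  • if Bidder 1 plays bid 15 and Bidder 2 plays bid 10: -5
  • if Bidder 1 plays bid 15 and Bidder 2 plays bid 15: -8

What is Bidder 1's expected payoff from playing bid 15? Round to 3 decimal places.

Take the expectation over Bidder 2's valuation, weighting each type's action by its prior probability.
E[bid 15] = 0.4·(-5) + 0.4·(-5) + 0.2·(-8) = (-2) + (-2) + (-1.6) = -5.6

-5.600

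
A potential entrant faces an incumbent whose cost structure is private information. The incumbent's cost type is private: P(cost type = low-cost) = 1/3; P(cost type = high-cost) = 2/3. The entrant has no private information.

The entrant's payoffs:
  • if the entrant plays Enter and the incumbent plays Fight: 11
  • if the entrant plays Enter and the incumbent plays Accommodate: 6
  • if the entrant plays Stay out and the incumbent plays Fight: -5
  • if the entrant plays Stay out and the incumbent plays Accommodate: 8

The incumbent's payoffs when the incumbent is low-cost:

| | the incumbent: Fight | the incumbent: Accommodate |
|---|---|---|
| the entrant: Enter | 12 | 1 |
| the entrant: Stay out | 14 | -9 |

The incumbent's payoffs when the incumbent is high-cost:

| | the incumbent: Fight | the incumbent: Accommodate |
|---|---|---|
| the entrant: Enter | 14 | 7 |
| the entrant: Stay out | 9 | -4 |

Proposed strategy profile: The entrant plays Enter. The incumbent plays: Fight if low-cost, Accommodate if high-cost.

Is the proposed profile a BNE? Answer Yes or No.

The entrant plays Enter: E[Enter] = 1/3·(11) + 2/3·(6) = 23/3; E[Stay out] = 11/3. Best-responding. ✓
The incumbent (cost type low-cost), facing Enter: Fight gives 12, Accommodate gives 1. Proposed Fight is best. ✓
The incumbent (cost type high-cost), facing Enter: Fight gives 14, Accommodate gives 7. Proposed Accommodate is not best — profitable deviation exists. ✗

No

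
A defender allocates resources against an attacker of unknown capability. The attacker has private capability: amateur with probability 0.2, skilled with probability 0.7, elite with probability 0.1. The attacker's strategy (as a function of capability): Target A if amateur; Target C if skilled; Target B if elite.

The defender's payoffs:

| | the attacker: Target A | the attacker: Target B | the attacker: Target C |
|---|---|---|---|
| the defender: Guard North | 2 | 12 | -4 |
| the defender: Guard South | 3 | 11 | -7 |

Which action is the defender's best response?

Guard North

Compute the defender's expected payoff for each action, taking the expectation over the attacker's type.
E[Guard North] = 0.2·(2) + 0.7·(-4) + 0.1·(12) = -1.2
E[Guard South] = 0.2·(3) + 0.7·(-7) + 0.1·(11) = -3.2
Best response: Guard North (-1.2 is the largest).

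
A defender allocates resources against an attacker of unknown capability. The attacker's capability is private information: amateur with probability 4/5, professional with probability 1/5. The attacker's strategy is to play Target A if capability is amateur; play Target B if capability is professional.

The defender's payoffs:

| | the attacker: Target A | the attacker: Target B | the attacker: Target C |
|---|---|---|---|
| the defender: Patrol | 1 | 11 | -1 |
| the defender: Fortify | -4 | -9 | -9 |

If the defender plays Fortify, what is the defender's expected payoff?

E[Fortify] = 4/5·(-4) + 1/5·(-9) = (-16/5) + (-9/5) = -5

-5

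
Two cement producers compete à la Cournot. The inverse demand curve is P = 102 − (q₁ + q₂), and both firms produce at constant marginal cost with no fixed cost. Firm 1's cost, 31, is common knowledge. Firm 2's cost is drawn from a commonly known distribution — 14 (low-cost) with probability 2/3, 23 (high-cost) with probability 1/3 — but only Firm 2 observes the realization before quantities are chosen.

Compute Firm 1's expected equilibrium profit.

361

Type-c best response for Firm 2: q₂(c) = (102 − c)/2 − q₁/2.
Firm 1 maximizes expected profit; its first-order condition is 102 − 2q₁ − E[q₂] − 31 = 0.
Substituting E[q₂] and solving: E[c₂] = 17, so q₁ = (102 − 2·31 + 17)/3 = 19.
E[P] = 102 − (q₁ + E[q₂]) = 50; Firm 1's expected profit = (E[P] − 31)·q₁ = (50 − 31)·19 = 361.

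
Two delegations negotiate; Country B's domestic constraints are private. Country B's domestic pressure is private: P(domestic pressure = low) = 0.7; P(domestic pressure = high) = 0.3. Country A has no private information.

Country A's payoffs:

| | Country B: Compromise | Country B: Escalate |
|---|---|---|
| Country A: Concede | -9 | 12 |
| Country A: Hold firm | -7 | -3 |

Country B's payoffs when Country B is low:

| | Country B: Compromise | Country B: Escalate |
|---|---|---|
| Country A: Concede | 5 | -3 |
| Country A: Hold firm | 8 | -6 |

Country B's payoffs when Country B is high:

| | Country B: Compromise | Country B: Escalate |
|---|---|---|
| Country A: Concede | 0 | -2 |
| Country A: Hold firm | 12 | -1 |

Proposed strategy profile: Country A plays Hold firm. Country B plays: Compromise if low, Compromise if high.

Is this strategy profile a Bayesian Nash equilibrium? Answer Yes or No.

Country A plays Hold firm: E[Hold firm] = 0.7·(-7) + 0.3·(-7) = -7; E[Concede] = -9. Best-responding. ✓
Country B (domestic pressure low), facing Hold firm: Compromise gives 8, Escalate gives -6. Proposed Compromise is best. ✓
Country B (domestic pressure high), facing Hold firm: Compromise gives 12, Escalate gives -1. Proposed Compromise is best. ✓

Yes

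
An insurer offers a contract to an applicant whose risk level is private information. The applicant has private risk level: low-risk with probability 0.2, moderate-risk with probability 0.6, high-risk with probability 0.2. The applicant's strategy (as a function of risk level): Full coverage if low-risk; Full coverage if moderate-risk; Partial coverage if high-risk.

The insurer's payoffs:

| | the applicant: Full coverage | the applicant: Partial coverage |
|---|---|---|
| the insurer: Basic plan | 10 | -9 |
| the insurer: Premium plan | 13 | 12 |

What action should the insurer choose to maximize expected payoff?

E[Basic plan] = 0.2·(10) + 0.6·(10) + 0.2·(-9) = 6.2
E[Premium plan] = 0.2·(13) + 0.6·(13) + 0.2·(12) = 12.8
Best response: Premium plan (12.8 is the largest).

Premium plan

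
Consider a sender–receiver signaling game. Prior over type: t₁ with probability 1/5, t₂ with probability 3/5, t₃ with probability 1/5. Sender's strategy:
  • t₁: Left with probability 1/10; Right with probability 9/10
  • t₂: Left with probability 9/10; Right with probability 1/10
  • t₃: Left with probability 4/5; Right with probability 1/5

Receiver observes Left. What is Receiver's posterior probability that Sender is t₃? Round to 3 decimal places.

0.222

Apply Bayes' rule using the sender's strategy as the likelihood.
P(Left) = (1/5)·(1/10) + (3/5)·(9/10) + (1/5)·(4/5) = 18/25
P(t₃ | Left) = ((1/5)·(4/5)) / (18/25) = (4/25) / (18/25) = 2/9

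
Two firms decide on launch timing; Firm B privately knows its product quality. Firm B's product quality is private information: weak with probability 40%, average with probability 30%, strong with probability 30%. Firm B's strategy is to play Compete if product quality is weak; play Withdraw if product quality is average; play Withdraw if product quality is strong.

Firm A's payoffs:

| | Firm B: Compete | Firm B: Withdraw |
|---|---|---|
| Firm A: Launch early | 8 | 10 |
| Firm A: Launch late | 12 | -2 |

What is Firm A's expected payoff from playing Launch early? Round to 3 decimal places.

E[Launch early] = 0.4·8 + 0.3·10 + 0.3·10 = 3.2 + 3 + 3 = 9.2

9.200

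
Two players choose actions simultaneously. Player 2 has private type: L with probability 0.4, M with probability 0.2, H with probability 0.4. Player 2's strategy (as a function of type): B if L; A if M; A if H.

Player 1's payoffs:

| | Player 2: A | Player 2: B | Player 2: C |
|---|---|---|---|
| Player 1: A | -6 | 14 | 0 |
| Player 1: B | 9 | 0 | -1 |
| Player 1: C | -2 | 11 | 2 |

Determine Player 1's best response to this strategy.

B

Compute Player 1's expected payoff for each action, taking the expectation over Player 2's type.
E[A] = 0.4·(14) + 0.2·(-6) + 0.4·(-6) = 2
E[B] = 0.4·(0) + 0.2·(9) + 0.4·(9) = 5.4
E[C] = 0.4·(11) + 0.2·(-2) + 0.4·(-2) = 3.2
Best response: B (5.4 is the largest).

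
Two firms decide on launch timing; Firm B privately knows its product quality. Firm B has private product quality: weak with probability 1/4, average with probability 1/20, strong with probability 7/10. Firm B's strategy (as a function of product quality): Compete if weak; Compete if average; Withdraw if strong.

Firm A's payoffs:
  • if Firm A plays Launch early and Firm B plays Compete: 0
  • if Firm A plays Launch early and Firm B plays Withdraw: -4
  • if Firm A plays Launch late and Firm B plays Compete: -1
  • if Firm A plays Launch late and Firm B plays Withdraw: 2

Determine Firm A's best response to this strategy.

Launch late

Compute Firm A's expected payoff for each action, taking the expectation over Firm B's type.
E[Launch early] = 1/4·(0) + 1/20·(0) + 7/10·(-4) = -14/5
E[Launch late] = 1/4·(-1) + 1/20·(-1) + 7/10·(2) = 11/10
Best response: Launch late (11/10 is the largest).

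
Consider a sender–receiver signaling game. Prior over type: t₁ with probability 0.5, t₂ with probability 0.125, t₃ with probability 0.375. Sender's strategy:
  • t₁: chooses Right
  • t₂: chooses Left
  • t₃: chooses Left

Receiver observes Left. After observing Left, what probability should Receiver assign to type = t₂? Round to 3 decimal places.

0.250

Apply Bayes' rule using the sender's strategy as the likelihood.
P(Left) = 0.5·0 + 0.125·1 + 0.375·1 = 0.5
P(t₂ | Left) = (0.125·1) / 0.5 = 0.125 / 0.5 = 0.25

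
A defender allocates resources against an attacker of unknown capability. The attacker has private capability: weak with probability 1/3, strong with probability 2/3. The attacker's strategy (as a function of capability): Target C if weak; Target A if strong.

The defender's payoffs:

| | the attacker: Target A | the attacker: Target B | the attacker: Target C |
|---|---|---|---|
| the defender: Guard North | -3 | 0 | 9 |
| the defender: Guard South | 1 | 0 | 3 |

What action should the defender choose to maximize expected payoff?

Compute the defender's expected payoff for each action, taking the expectation over the attacker's type.
E[Guard North] = 1/3·(9) + 2/3·(-3) = 1
E[Guard South] = 1/3·(3) + 2/3·(1) = 5/3
Best response: Guard South (5/3 is the largest).

Guard South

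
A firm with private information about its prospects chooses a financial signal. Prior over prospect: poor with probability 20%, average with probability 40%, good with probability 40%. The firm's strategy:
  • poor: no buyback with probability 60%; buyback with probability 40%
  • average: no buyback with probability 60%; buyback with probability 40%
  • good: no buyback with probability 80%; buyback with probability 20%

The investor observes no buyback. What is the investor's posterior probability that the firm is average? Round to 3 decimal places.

0.353

Apply Bayes' rule using the sender's strategy as the likelihood.
P(no buyback) = 0.2·0.6 + 0.4·0.6 + 0.4·0.8 = 0.68
P(average | no buyback) = (0.4·0.6) / 0.68 = 0.24 / 0.68 = 0.352941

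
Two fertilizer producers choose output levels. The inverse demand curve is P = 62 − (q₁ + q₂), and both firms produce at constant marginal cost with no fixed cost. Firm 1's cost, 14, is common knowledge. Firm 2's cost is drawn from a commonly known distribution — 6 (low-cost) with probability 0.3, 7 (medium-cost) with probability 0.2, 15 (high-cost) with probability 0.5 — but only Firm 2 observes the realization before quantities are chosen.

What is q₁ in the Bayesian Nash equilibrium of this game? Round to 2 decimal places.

14.90

Each type of Firm 2 best-responds to q₁; Firm 1 best-responds to the expected q₂ over Firm 2's types.
Firm 2 with cost c maximizes (62 − (q₁+q₂) − c)·q₂, giving q₂(c) = (62 − c − q₁)/2.
E[c₂] = 0.3·6 + 0.2·7 + 0.5·15 = 10.7
Firm 1's FOC against E[q₂] yields q₁ = (62 − 2·14 + E[c₂])/3 = (62 − 28 + 10.7)/3 = 14.9.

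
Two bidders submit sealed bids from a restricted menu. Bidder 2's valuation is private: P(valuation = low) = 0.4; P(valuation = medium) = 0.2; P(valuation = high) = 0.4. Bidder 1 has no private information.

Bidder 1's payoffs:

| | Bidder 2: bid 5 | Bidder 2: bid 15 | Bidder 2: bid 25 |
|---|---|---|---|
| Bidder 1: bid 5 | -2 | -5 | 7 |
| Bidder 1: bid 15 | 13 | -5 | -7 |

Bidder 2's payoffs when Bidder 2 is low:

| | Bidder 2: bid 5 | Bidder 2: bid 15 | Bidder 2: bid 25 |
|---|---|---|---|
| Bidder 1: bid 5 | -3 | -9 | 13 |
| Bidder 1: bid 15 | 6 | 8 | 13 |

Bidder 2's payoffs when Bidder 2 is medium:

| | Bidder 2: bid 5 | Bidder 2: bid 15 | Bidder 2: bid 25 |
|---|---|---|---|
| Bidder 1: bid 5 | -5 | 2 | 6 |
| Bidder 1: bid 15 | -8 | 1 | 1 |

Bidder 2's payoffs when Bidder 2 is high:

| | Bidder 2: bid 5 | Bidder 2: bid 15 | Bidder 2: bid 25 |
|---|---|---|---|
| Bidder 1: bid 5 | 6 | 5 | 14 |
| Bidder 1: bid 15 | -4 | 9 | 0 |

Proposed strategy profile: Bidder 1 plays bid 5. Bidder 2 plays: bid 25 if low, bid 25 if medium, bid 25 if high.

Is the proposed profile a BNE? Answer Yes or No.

Bidder 1 plays bid 5: E[bid 5] = 0.4·(7) + 0.2·(7) + 0.4·(7) = 7; E[bid 15] = -7. Best-responding. ✓
Bidder 2 (valuation low), facing bid 5: bid 5 gives -3, bid 15 gives -9, bid 25 gives 13. Proposed bid 25 is best. ✓
Bidder 2 (valuation medium), facing bid 5: bid 5 gives -5, bid 15 gives 2, bid 25 gives 6. Proposed bid 25 is best. ✓
Bidder 2 (valuation high), facing bid 5: bid 5 gives 6, bid 15 gives 5, bid 25 gives 14. Proposed bid 25 is best. ✓

Yes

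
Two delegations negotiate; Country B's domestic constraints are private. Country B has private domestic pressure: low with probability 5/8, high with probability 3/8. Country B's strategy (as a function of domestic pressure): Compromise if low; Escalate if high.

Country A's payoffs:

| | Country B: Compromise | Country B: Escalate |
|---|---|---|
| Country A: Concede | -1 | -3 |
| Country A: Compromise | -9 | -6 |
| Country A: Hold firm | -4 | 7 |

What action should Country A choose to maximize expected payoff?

Compute Country A's expected payoff for each action, taking the expectation over Country B's type.
E[Concede] = 5/8·(-1) + 3/8·(-3) = -7/4
E[Compromise] = 5/8·(-9) + 3/8·(-6) = -63/8
E[Hold firm] = 5/8·(-4) + 3/8·(7) = 1/8
Best response: Hold firm (1/8 is the largest).

Hold firm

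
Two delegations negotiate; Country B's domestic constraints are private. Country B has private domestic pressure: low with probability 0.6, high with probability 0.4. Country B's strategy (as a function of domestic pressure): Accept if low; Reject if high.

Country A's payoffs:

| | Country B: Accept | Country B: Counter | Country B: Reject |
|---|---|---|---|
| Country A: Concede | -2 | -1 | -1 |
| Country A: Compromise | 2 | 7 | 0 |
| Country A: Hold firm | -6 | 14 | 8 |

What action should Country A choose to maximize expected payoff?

E[Concede] = 0.6·(-2) + 0.4·(-1) = -1.6
E[Compromise] = 0.6·(2) + 0.4·(0) = 1.2
E[Hold firm] = 0.6·(-6) + 0.4·(8) = -0.4
Best response: Compromise (1.2 is the largest).

Compromise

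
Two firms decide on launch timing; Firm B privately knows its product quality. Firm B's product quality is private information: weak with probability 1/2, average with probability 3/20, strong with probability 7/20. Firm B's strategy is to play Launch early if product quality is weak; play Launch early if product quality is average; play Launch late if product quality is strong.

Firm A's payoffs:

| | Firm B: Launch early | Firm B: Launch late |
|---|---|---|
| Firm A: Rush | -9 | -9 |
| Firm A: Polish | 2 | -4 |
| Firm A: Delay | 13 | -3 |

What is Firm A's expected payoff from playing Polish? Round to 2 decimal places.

E[Polish] = 1/2·2 + 3/20·2 + 7/20·(-4) = 1 + 3/10 + (-7/5) = -1/10

-0.10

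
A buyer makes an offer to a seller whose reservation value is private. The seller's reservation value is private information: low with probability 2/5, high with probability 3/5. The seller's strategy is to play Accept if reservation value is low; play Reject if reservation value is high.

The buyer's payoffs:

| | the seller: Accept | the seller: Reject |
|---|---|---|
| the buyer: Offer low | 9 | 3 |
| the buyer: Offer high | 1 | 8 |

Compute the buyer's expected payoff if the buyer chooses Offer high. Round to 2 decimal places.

E[Offer high] = 2/5·1 + 3/5·8 = 2/5 + 24/5 = 26/5

5.20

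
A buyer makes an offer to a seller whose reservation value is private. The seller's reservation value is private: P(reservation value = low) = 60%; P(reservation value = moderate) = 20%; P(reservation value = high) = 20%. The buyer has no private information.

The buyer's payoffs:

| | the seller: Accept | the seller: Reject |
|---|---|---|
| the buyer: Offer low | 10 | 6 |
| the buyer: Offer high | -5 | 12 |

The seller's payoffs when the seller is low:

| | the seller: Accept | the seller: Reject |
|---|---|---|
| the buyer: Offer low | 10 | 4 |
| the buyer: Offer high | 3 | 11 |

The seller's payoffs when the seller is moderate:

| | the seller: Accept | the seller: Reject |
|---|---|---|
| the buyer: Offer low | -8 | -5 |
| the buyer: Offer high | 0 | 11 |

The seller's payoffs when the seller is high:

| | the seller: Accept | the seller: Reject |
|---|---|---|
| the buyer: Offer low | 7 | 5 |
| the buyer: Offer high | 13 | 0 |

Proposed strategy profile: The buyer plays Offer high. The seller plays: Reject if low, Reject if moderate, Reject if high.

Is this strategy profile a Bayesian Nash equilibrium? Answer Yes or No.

The buyer plays Offer high: E[Offer high] = 0.6·(12) + 0.2·(12) + 0.2·(12) = 12; E[Offer low] = 6. Best-responding. ✓
The seller (reservation value low), facing Offer high: Accept gives 3, Reject gives 11. Proposed Reject is best. ✓
The seller (reservation value moderate), facing Offer high: Accept gives 0, Reject gives 11. Proposed Reject is best. ✓
The seller (reservation value high), facing Offer high: Accept gives 13, Reject gives 0. Proposed Reject is not best — profitable deviation exists. ✗

No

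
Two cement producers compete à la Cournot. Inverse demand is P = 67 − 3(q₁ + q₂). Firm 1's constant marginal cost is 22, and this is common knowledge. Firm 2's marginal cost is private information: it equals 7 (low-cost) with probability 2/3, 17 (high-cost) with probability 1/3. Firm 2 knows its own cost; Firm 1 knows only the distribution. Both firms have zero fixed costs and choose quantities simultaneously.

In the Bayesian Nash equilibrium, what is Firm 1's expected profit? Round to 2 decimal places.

41.15

Type-c best response for Firm 2: q₂(c) = (67 − c)/6 − q₁/2.
Firm 1 maximizes expected profit; its first-order condition is 67 − 6q₁ − 3E[q₂] − 22 = 0.
Substituting E[q₂] and solving: E[c₂] = 10.3333, so q₁ = (67 − 2·22 + 10.3333)/9 = 3.7037.
E[P] = 67 − 3·(q₁ + E[q₂]) = 33.1111; Firm 1's expected profit = (E[P] − 22)·q₁ = (33.1111 − 22)·3.7037 = 41.1523.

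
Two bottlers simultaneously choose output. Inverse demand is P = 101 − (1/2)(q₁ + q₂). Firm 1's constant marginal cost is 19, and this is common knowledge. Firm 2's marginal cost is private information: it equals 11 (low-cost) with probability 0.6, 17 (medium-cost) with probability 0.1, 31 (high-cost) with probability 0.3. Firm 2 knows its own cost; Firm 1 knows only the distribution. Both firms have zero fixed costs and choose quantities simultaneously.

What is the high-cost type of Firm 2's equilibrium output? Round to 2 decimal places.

43.13

Type-c best response for Firm 2: q₂(c) = (101 − c) − q₁/2.
Firm 1 maximizes expected profit; its first-order condition is 101 − q₁ − (1/2)E[q₂] − 19 = 0.
Substituting E[q₂] and solving: E[c₂] = 17.6, so q₁ = (101 − 2·19 + 17.6)/(3/2) = 53.7333.
q₂(high-cost) = (101 − 31 − (1/2)·53.7333) = 43.1333.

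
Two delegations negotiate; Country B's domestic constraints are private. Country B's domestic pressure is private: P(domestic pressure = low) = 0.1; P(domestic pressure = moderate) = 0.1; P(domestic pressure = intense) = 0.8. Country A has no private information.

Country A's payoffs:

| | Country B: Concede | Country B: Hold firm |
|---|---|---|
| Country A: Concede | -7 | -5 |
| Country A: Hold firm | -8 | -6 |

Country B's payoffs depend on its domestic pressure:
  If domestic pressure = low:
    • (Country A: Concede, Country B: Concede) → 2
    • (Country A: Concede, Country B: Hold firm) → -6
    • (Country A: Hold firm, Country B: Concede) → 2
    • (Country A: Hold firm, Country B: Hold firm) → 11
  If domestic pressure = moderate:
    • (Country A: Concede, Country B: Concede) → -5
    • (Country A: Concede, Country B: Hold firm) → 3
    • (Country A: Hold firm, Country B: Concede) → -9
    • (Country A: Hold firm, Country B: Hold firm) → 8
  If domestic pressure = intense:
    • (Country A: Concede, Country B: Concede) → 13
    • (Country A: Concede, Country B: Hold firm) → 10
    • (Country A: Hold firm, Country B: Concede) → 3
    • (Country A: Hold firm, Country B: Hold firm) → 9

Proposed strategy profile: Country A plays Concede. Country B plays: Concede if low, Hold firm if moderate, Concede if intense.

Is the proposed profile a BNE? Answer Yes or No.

Yes

A profile is a BNE iff every type of every player is best-responding given beliefs about the other side.
Country A plays Concede: E[Concede] = 0.1·(-7) + 0.1·(-5) + 0.8·(-7) = -6.8; E[Hold firm] = -7.8. Best-responding. ✓
Country B (domestic pressure low), facing Concede: Concede gives 2, Hold firm gives -6. Proposed Concede is best. ✓
Country B (domestic pressure moderate), facing Concede: Concede gives -5, Hold firm gives 3. Proposed Hold firm is best. ✓
Country B (domestic pressure intense), facing Concede: Concede gives 13, Hold firm gives 10. Proposed Concede is best. ✓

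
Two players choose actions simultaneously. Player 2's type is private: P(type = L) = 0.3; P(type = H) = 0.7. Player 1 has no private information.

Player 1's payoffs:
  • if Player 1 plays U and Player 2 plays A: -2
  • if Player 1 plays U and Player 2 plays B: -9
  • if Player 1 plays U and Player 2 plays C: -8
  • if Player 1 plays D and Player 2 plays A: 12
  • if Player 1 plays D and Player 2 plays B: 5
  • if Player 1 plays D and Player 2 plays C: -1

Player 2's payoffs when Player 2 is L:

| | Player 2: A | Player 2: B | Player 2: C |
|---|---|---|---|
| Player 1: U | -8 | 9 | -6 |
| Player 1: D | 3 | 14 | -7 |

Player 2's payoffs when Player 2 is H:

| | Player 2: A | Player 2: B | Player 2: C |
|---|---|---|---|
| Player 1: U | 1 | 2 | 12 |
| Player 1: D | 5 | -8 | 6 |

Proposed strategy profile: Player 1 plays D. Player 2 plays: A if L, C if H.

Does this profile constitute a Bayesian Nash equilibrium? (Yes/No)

No

Player 1 plays D: E[D] = 0.3·(12) + 0.7·(-1) = 2.9; E[U] = -6.2. Best-responding. ✓
Player 2 (type L), facing D: A gives 3, B gives 14, C gives -7. Proposed A is not best — profitable deviation exists. ✗
Player 2 (type H), facing D: A gives 5, B gives -8, C gives 6. Proposed C is best. ✓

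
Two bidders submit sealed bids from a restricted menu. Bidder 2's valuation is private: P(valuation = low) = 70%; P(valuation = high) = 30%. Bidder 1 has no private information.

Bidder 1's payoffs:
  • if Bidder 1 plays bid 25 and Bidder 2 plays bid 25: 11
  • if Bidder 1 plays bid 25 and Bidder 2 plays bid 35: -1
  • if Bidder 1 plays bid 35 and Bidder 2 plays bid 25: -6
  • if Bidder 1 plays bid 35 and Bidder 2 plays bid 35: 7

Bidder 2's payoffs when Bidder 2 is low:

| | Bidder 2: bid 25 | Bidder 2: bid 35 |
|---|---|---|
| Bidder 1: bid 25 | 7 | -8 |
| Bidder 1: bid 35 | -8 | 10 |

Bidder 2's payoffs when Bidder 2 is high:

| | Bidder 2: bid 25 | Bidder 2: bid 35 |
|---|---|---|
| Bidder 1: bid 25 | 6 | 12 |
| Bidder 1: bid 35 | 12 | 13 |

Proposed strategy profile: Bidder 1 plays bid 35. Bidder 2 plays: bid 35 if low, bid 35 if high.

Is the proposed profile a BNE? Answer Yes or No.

A profile is a BNE iff every type of every player is best-responding given beliefs about the other side.
Bidder 1 plays bid 35: E[bid 35] = 0.7·(7) + 0.3·(7) = 7; E[bid 25] = -1. Best-responding. ✓
Bidder 2 (valuation low), facing bid 35: bid 25 gives -8, bid 35 gives 10. Proposed bid 35 is best. ✓
Bidder 2 (valuation high), facing bid 35: bid 25 gives 12, bid 35 gives 13. Proposed bid 35 is best. ✓

Yes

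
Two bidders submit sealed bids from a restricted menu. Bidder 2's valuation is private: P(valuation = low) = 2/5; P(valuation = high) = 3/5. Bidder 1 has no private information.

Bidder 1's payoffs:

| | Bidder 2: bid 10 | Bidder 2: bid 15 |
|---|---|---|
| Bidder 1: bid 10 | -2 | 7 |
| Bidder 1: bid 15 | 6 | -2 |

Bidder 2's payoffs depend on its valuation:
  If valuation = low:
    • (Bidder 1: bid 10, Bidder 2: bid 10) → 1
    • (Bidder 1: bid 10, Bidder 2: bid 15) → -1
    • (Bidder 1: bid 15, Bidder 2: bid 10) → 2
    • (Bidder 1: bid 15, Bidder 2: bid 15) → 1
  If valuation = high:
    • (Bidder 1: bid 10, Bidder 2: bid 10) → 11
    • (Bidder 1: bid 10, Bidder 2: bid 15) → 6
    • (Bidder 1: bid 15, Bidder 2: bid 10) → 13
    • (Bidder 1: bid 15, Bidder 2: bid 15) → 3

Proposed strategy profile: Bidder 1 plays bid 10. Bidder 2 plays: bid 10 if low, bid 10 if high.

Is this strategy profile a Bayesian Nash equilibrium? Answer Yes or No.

A profile is a BNE iff every type of every player is best-responding given beliefs about the other side.
Bidder 1 plays bid 10: E[bid 10] = 2/5·(-2) + 3/5·(-2) = -2; E[bid 15] = 6. Not best-responding. ✗
Bidder 2 (valuation low), facing bid 10: bid 10 gives 1, bid 15 gives -1. Proposed bid 10 is best. ✓
Bidder 2 (valuation high), facing bid 10: bid 10 gives 11, bid 15 gives 6. Proposed bid 10 is best. ✓

No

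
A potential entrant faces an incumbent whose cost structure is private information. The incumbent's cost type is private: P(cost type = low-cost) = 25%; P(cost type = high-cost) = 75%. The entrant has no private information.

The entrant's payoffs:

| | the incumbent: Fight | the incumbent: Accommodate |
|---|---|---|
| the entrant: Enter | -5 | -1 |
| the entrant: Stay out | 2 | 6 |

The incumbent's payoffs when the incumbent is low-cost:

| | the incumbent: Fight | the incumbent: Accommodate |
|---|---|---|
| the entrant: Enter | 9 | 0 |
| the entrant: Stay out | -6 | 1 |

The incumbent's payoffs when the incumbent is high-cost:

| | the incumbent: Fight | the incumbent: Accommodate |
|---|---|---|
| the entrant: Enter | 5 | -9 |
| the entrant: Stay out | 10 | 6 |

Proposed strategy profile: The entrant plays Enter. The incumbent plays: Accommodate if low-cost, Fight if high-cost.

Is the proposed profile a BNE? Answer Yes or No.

No

The entrant plays Enter: E[Enter] = 0.25·(-1) + 0.75·(-5) = -4; E[Stay out] = 3. Not best-responding. ✗
The incumbent (cost type low-cost), facing Enter: Fight gives 9, Accommodate gives 0. Proposed Accommodate is not best — profitable deviation exists. ✗
The incumbent (cost type high-cost), facing Enter: Fight gives 5, Accommodate gives -9. Proposed Fight is best. ✓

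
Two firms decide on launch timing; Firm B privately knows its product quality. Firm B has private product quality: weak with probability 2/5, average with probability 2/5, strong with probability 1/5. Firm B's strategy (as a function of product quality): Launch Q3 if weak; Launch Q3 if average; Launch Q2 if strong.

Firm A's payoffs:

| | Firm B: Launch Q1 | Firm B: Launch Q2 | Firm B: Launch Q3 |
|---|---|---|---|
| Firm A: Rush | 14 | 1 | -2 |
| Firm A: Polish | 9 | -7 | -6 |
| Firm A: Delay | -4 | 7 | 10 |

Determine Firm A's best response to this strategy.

E[Rush] = 2/5·(-2) + 2/5·(-2) + 1/5·(1) = -7/5
E[Polish] = 2/5·(-6) + 2/5·(-6) + 1/5·(-7) = -31/5
E[Delay] = 2/5·(10) + 2/5·(10) + 1/5·(7) = 47/5
Best response: Delay (47/5 is the largest).

Delay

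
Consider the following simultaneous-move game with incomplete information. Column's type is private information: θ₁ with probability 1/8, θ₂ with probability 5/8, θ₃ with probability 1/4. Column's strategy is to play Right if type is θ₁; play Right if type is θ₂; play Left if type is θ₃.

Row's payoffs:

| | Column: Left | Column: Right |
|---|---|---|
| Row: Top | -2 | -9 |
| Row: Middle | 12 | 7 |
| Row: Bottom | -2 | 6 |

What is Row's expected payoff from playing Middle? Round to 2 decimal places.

8.25

E[Middle] = 1/8·7 + 5/8·7 + 1/4·12 = 7/8 + 35/8 + 3 = 33/4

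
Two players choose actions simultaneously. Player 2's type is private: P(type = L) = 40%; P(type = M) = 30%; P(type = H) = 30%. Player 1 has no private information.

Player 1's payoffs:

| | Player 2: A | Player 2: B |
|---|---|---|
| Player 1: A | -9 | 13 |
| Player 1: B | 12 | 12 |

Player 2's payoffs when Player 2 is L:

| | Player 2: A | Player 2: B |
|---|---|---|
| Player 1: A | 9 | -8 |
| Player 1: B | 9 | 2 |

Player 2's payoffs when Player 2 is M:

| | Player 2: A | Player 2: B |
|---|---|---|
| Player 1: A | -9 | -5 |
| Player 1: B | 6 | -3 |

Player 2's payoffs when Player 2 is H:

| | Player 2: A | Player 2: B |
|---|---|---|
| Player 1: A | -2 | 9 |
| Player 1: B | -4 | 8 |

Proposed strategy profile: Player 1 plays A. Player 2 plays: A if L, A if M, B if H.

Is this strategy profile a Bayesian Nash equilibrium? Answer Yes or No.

No

Player 1 plays A: E[A] = 0.4·(-9) + 0.3·(-9) + 0.3·(13) = -2.4; E[B] = 12. Not best-responding. ✗
Player 2 (type L), facing A: A gives 9, B gives -8. Proposed A is best. ✓
Player 2 (type M), facing A: A gives -9, B gives -5. Proposed A is not best — profitable deviation exists. ✗
Player 2 (type H), facing A: A gives -2, B gives 9. Proposed B is best. ✓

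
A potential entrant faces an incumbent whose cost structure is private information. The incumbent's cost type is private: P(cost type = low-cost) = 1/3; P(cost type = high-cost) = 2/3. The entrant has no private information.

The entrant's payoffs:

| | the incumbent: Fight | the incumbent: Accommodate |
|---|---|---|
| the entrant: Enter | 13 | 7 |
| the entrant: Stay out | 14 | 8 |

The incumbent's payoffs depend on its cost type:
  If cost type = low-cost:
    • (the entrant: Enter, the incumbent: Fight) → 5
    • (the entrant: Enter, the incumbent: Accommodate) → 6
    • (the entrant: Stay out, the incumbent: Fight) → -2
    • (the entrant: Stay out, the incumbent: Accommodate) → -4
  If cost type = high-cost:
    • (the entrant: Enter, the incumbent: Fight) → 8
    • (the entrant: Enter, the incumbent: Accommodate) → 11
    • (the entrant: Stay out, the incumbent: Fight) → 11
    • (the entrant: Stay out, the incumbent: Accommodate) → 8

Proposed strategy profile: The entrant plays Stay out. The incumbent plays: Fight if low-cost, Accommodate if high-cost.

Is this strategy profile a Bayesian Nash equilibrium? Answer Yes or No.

No

The entrant plays Stay out: E[Stay out] = 1/3·(14) + 2/3·(8) = 10; E[Enter] = 9. Best-responding. ✓
The incumbent (cost type low-cost), facing Stay out: Fight gives -2, Accommodate gives -4. Proposed Fight is best. ✓
The incumbent (cost type high-cost), facing Stay out: Fight gives 11, Accommodate gives 8. Proposed Accommodate is not best — profitable deviation exists. ✗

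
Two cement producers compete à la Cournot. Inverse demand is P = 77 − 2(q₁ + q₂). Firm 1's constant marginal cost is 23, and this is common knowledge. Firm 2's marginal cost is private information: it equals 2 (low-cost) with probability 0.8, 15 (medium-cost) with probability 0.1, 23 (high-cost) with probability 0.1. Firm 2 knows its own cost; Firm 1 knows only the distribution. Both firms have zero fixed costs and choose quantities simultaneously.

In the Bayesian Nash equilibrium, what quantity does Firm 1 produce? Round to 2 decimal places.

Firm 2 with cost c maximizes (77 − 2(q₁+q₂) − c)·q₂, giving q₂(c) = (77 − c − 2q₁)/4.
E[c₂] = 0.8·2 + 0.1·15 + 0.1·23 = 5.4
Firm 1's FOC against E[q₂] yields q₁ = (77 − 2·23 + E[c₂])/6 = (77 − 46 + 5.4)/6 = 6.06667.

6.07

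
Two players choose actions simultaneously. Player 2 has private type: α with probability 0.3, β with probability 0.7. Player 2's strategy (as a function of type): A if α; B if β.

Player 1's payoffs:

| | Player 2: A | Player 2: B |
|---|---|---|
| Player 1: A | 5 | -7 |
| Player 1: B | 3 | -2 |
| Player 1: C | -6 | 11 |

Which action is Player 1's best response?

C

E[A] = 0.3·(5) + 0.7·(-7) = -3.4
E[B] = 0.3·(3) + 0.7·(-2) = -0.5
E[C] = 0.3·(-6) + 0.7·(11) = 5.9
Best response: C (5.9 is the largest).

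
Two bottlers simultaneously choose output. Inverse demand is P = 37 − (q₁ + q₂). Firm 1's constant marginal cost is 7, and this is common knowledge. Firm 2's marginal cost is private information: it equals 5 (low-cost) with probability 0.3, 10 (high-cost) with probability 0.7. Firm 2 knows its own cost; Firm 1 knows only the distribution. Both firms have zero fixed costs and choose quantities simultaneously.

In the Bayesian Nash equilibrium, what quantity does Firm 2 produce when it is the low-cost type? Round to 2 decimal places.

Type-c best response for Firm 2: q₂(c) = (37 − c)/2 − q₁/2.
Firm 1 maximizes expected profit; its first-order condition is 37 − 2q₁ − E[q₂] − 7 = 0.
Substituting E[q₂] and solving: E[c₂] = 8.5, so q₁ = (37 − 2·7 + 8.5)/3 = 10.5.
q₂(low-cost) = (37 − 5 − 10.5)/2 = 10.75.

10.75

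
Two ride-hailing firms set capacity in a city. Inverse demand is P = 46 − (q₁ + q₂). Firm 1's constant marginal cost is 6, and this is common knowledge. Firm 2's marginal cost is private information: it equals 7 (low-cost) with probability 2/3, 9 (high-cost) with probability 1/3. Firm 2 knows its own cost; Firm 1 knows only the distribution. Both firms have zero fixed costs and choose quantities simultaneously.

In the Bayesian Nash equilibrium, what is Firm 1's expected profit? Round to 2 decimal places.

192.90

Firm 2 with cost c maximizes (46 − (q₁+q₂) − c)·q₂, giving q₂(c) = (46 − c − q₁)/2.
E[c₂] = 2/3·7 + 1/3·9 = 7.66667
Firm 1's FOC against E[q₂] yields q₁ = (46 − 2·6 + E[c₂])/3 = (46 − 12 + 7.66667)/3 = 13.8889.
E[P] = 46 − (q₁ + E[q₂]) = 19.8889; Firm 1's expected profit = (E[P] − 6)·q₁ = (19.8889 − 6)·13.8889 = 192.901.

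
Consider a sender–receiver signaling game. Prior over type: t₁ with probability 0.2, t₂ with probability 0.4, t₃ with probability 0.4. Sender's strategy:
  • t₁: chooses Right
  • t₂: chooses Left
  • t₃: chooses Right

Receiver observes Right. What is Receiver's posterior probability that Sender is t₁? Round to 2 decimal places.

P(Right) = 0.2·1 + 0.4·0 + 0.4·1 = 0.6
P(t₁ | Right) = (0.2·1) / 0.6 = 0.2 / 0.6 = 0.333333

0.33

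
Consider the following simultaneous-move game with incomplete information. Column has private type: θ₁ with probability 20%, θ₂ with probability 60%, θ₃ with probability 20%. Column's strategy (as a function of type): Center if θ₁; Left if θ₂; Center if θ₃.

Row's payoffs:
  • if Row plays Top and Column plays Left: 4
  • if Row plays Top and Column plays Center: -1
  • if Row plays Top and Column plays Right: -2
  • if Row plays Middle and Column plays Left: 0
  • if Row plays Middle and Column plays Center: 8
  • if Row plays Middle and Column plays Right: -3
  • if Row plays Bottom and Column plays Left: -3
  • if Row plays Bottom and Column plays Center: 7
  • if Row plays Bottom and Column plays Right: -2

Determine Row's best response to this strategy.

Compute Row's expected payoff for each action, taking the expectation over Column's type.
E[Top] = 0.2·(-1) + 0.6·(4) + 0.2·(-1) = 2
E[Middle] = 0.2·(8) + 0.6·(0) + 0.2·(8) = 3.2
E[Bottom] = 0.2·(7) + 0.6·(-3) + 0.2·(7) = 1
Best response: Middle (3.2 is the largest).

Middle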